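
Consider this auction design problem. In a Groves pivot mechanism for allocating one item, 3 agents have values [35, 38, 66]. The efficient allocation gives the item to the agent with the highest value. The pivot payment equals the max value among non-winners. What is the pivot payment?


Step 1: The efficient winner is agent 2 with value 66
Step 2: Other agents' values: [35, 38]
Step 3: Pivot payment = max(others) = 38
Step 4: The winner pays 38

38


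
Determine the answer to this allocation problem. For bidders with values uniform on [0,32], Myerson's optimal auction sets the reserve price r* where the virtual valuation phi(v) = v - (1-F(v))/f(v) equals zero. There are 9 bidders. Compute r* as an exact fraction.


Step 1: For U[0,32], F(v) = v/32 and f(v) = 1/32
Step 2: phi(v) = v - (1 - v/32)/(1/32) = v - (32 - v) = 2v - 32
Step 3: Set phi(r*) = 0: 2r* - 32 = 0
Step 4: r* = 32/2 = 16 (the number of bidders n = 9 does not enter)

16


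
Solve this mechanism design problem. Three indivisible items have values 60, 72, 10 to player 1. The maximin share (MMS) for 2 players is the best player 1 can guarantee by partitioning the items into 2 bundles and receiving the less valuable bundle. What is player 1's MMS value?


Step 1: Item values = 60, 72, 10
Step 2: Enumerate all 2-bundle partitions and take the smaller bundle:
  Partition 1: {60} vs {72,10} -> bundles 60, 82; min = 60
  Partition 2: {72} vs {60,10} -> bundles 72, 70; min = 70
  Partition 3: {10} vs {60,72} -> bundles 10, 132; min = 10
Step 3: MMS = max(60, 70, 10) = 70

70


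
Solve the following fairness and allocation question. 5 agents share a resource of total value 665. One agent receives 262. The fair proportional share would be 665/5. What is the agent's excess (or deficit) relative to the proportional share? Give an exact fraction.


Step 1: Proportional share = 665/5 = 133
Step 2: Agent's actual allocation = 262
Step 3: Excess = 262 - 133 = 129

129


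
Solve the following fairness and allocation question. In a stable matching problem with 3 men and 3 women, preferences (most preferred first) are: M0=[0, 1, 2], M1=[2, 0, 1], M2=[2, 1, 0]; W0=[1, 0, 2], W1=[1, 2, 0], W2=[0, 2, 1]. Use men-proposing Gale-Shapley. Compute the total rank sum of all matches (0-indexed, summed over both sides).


Step 1: Run Gale-Shapley (men propose, women hold best offer):
  M0 proposes to W0; she accepts
  M1 proposes to W2; she accepts
  M2 proposes to W2; she switches from M1
  M1 proposes to W0; she switches from M0
  M0 proposes to W1; she accepts
Step 2: Final matching: W0-M1, W1-M0, W2-M2
Step 3: 0-indexed ranks (man's rank of his match, then woman's): 1 + 0 + 1 + 2 + 0 + 1
Step 4: Total rank sum = 5

5


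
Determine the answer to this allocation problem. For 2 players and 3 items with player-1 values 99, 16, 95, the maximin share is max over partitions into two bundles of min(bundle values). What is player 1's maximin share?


Step 1: Item values = 99, 16, 95
Step 2: Enumerate all 2-bundle partitions and take the smaller bundle:
  Partition 1: {99} vs {16,95} -> bundles 99, 111; min = 99
  Partition 2: {16} vs {99,95} -> bundles 16, 194; min = 16
  Partition 3: {95} vs {99,16} -> bundles 95, 115; min = 95
Step 3: MMS = max(99, 16, 95) = 99

99


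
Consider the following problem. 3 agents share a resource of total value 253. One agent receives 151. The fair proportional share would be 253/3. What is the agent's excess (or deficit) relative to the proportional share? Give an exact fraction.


Step 1: Proportional share = 253/3
Step 2: Agent's actual allocation = 151
Step 3: Excess = 151 - 253/3 = 200/3

200/3


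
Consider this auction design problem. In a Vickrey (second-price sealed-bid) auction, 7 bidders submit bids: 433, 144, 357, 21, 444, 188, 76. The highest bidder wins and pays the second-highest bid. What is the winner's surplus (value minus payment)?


Step 1: Sort bids in descending order: 444, 433, 357, 188, 144, 76, 21
Step 2: The winning bid is the highest: 444
Step 3: The payment equals the second-highest bid: 433
Step 4: Surplus = winner's bid - payment = 444 - 433 = 11

11


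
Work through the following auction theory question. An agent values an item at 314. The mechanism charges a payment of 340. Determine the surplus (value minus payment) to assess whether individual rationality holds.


Step 1: Surplus = value - payment = 314 - 340 = -26
Step 2: IR is violated (surplus < 0)

-26


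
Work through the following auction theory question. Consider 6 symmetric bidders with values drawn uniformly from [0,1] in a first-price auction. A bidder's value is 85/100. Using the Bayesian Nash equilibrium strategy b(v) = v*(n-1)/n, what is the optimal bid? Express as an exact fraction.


Step 1: The symmetric BNE bidding function is b(v) = v * (n-1) / n
Step 2: Substitute v = 17/20 and n = 6
Step 3: b = 17/20 * 5/6
Step 4: b = 17/24

17/24


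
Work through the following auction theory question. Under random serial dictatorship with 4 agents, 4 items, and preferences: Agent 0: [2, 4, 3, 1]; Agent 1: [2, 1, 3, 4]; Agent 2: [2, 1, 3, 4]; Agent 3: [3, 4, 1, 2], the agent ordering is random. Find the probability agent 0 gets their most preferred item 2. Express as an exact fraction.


Step 1: Agent 0 wants item 2
Step 2: There are 24 possible orderings of agents
Step 3: In 8 orderings, agent 0 gets item 2
Step 4: Probability = 8/24 = 1/3

1/3


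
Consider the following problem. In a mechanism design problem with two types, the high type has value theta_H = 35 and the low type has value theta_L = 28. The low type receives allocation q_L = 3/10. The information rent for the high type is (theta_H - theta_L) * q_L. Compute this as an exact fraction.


Step 1: theta_H - theta_L = 35 - 28 = 7
Step 2: Information rent = (theta_H - theta_L) * q_L
Step 3: = 7 * 3/10
Step 4: = 21/10

21/10


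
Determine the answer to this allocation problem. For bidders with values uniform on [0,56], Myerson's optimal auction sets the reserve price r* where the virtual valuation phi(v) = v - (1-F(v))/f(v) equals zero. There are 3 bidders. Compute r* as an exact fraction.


Step 1: For U[0,56], F(v) = v/56 and f(v) = 1/56
Step 2: phi(v) = v - (1 - v/56)/(1/56) = v - (56 - v) = 2v - 56
Step 3: Set phi(r*) = 0: 2r* - 56 = 0
Step 4: r* = 56/2 = 28 (the number of bidders n = 3 does not enter)

28


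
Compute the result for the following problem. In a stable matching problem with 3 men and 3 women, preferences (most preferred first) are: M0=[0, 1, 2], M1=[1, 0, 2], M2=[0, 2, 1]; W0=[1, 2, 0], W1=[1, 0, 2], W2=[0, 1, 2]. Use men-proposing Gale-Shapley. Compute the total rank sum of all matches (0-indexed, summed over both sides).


Step 1: Run Gale-Shapley (men propose, women hold best offer):
  M0 proposes to W0; she accepts
  M1 proposes to W1; she accepts
  M2 proposes to W0; she switches from M0
  M0 proposes to W1; rejected
  M0 proposes to W2; she accepts
Step 2: Final matching: W0-M2, W1-M1, W2-M0
Step 3: 0-indexed ranks (man's rank of his match, then woman's): 0 + 1 + 0 + 0 + 2 + 0
Step 4: Total rank sum = 3

3


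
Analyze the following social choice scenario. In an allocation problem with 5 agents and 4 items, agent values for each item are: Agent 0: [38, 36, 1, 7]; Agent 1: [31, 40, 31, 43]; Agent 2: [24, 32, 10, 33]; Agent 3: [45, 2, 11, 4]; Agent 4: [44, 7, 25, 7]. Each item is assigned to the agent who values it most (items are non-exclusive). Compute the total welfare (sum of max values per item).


Step 1: For each item, find the maximum value among all agents.
Step 2: Item 0 -> Agent 3 (value 45)
Step 3: Item 1 -> Agent 1 (value 40)
Step 4: Item 2 -> Agent 1 (value 31)
Step 5: Item 3 -> Agent 1 (value 43)
Step 6: Total welfare = 45 + 40 + 31 + 43 = 159

159


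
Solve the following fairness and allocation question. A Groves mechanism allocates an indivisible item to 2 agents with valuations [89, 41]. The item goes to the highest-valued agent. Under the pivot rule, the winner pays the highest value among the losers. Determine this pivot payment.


Step 1: The efficient winner is agent 0 with value 89
Step 2: Other agents' values: [41]
Step 3: Pivot payment = max(others) = 41
Step 4: The winner pays 41

41


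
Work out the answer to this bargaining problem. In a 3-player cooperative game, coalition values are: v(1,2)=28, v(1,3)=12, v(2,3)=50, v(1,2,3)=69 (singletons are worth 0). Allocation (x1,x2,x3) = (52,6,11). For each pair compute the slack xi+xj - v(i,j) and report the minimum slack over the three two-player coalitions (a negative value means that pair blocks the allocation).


Step 1: Slack for coalition (1,2): x1+x2 - v12 = 58 - 28 = 30
Step 2: Slack for coalition (1,3): x1+x3 - v13 = 63 - 12 = 51
Step 3: Slack for coalition (2,3): x2+x3 - v23 = 17 - 50 = -33
Step 4: Minimum slack = min(30, 51, -33) = -33, attained by (2,3); coalition (2,3) can block (slack < 0), so the allocation is not in the core

-33


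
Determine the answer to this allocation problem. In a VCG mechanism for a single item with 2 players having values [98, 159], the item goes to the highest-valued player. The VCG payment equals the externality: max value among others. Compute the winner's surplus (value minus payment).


Step 1: The winner is the agent with the highest value: agent 1 with value 159
Step 2: Values of other agents: [98]
Step 3: VCG payment = max of others' values = 98
Step 4: Surplus = 159 - 98 = 61

61


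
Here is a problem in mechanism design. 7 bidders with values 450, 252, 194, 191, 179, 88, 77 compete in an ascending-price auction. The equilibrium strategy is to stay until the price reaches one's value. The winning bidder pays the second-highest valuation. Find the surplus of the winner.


Step 1: Identify the highest value: 450
Step 2: Identify the second-highest value: 252
Step 3: The final price = second-highest value = 252
Step 4: Surplus = 450 - 252 = 198

198


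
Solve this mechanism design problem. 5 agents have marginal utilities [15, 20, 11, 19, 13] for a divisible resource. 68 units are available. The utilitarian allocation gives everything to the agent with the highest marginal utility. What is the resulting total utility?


Step 1: The marginal utilities are [15, 20, 11, 19, 13]
Step 2: The highest marginal utility is 20
Step 3: All 68 units go to that agent
Step 4: Total utility = 20 * 68 = 1360

1360


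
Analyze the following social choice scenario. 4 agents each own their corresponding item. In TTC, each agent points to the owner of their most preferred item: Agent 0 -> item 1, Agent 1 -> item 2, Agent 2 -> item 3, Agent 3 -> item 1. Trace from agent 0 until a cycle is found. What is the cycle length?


Step 1: Trace the pointer graph from agent 0: 0 -> 1 -> 2 -> 3 -> 1
Step 2: A cycle is detected when we revisit agent 1
Step 3: The cycle is: 1 -> 2 -> 3 -> 1
Step 4: Cycle length = 3

3


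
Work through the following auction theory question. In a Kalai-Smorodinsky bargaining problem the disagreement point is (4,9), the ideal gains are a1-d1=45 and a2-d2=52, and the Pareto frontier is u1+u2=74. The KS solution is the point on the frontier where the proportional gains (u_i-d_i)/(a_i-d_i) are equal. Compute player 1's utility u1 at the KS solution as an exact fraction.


Step 1: At the KS point, (u1-d1)/r1 = (u2-d2)/r2 = t and u1+u2 = 74
Step 2: u1 = d1 + r1*t and u2 = d2 + r2*t, so (d1 + r1*t) + (d2 + r2*t) = 74
Step 3: t = (74 - 4 - 9)/(45 + 52) = 61/97
Step 4: u1 = d1 + r1*t = 4 + 45 * 61/97 = 3133/97
Step 5: (Check: u2 = d2 + r2*t = 4045/97; u1+u2 = 3133/97 + 4045/97 = 74, on the frontier.)

3133/97


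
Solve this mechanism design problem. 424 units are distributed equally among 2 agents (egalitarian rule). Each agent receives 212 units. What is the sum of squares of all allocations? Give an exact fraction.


Step 1: Each agent's share = 424/2 = 212
Step 2: Square of each share = (212)^2 = 44944
Step 3: Sum of squares = 2 * 44944 = 89888

89888


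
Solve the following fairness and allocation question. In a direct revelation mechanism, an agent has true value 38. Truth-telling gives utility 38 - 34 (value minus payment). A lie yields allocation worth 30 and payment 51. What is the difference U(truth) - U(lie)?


Step 1: U(truth) = value - payment = 38 - 34 = 4
Step 2: U(lie) = allocation - payment = 30 - 51 = -21
Step 3: IC gap = 4 - (-21) = 25

25


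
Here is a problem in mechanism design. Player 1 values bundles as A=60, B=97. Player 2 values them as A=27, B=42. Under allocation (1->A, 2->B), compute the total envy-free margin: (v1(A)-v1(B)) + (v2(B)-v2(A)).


Step 1: Player 1's margin = v1(A) - v1(B) = 60 - 97 = -37
Step 2: Player 2's margin = v2(B) - v2(A) = 42 - 27 = 15
Step 3: Total margin = -37 + 15 = -22

-22


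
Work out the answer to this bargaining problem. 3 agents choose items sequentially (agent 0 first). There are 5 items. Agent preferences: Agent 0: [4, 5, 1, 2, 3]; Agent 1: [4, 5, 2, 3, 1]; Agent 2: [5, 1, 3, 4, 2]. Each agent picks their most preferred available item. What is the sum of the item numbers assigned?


Step 1: Agent 0 picks item 4
Step 2: Agent 1 picks item 5
Step 3: Agent 2 picks item 1
Step 4: Sum = 4 + 5 + 1 = 10

10


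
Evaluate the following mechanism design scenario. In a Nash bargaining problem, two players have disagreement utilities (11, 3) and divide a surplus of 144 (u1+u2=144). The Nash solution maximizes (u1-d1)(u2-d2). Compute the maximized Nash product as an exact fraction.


Step 1: The Nash solution splits surplus symmetrically above the disagreement point
Step 2: u1 = (total + d1 - d2)/2 = (144 + 11 - 3)/2 = 76
Step 3: u2 = (total - d1 + d2)/2 = (144 - 11 + 3)/2 = 68
Step 4: Nash product = (76 - 11) * (68 - 3)
Step 5: = 65 * 65 = 4225

4225


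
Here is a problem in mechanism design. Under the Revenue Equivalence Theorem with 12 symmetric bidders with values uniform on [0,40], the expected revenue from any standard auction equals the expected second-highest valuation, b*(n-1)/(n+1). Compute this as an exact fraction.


Step 1: By Revenue Equivalence, expected revenue = b*(n-1)/(n+1)
Step 2: Substituting n = 12, b = 40
Step 3: Revenue = 40*(12-1)/(12+1) = 40*11/13
Step 4: Revenue = 440/13

440/13


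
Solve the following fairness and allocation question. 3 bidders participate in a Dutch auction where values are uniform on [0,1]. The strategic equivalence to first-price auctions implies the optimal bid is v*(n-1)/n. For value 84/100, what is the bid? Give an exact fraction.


Step 1: Dutch auctions are strategically equivalent to first-price auctions
Step 2: The equilibrium bid is b(v) = v*(n-1)/n
Step 3: b = 21/25 * 2/3
Step 4: b = 14/25

14/25


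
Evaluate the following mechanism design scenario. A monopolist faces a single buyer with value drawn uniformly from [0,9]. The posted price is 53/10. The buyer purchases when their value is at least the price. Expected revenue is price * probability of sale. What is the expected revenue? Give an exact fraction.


Step 1: Posted price r = 53/10, value support [0,9]
Step 2: P(v >= r) = (9 - 53/10)/9 = 37/90
Step 3: Expected revenue = r * P(v >= r) = 53/10 * 37/90
Step 4: Revenue = 1961/900

1961/900


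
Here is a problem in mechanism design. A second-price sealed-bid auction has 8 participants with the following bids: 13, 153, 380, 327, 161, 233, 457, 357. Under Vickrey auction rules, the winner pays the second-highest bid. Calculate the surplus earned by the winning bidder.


Step 1: Sort bids in descending order: 457, 380, 357, 327, 233, 161, 153, 13
Step 2: The winning bid is the highest: 457
Step 3: The payment equals the second-highest bid: 380
Step 4: Surplus = winner's bid - payment = 457 - 380 = 77

77


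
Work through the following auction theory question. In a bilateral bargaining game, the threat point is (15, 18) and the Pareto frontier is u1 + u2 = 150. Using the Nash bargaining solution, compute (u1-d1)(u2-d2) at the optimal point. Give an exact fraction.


Step 1: The Nash solution splits surplus symmetrically above the disagreement point
Step 2: u1 = (total + d1 - d2)/2 = (150 + 15 - 18)/2 = 147/2
Step 3: u2 = (total - d1 + d2)/2 = (150 - 15 + 18)/2 = 153/2
Step 4: Nash product = (147/2 - 15) * (153/2 - 18)
Step 5: = 117/2 * 117/2 = 13689/4

13689/4


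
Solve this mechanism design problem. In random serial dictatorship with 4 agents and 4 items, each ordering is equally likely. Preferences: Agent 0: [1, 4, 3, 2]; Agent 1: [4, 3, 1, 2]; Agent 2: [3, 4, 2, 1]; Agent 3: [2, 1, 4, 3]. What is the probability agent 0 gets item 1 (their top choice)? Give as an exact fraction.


Step 1: Agent 0 wants item 1
Step 2: There are 24 possible orderings of agents
Step 3: In 24 orderings, agent 0 gets item 1
Step 4: Probability = 24/24 = 1

1


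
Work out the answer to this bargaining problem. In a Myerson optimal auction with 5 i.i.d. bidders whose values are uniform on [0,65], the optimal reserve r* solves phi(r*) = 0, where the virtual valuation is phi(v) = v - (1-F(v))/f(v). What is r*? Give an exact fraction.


Step 1: For U[0,65], F(v) = v/65 and f(v) = 1/65
Step 2: phi(v) = v - (1 - v/65)/(1/65) = v - (65 - v) = 2v - 65
Step 3: Set phi(r*) = 0: 2r* - 65 = 0
Step 4: r* = 65/2 (the number of bidders n = 5 does not enter)

65/2


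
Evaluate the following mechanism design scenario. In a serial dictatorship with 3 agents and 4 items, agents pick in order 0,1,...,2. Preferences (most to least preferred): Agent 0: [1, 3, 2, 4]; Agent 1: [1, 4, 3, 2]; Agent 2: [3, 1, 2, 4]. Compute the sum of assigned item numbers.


Step 1: Agent 0 picks item 1
Step 2: Agent 1 picks item 4
Step 3: Agent 2 picks item 3
Step 4: Sum = 1 + 4 + 3 = 8

8


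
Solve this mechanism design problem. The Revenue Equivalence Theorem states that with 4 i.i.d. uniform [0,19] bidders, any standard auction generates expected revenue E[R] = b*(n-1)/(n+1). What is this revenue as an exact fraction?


Step 1: By Revenue Equivalence, expected revenue = b*(n-1)/(n+1)
Step 2: Substituting n = 4, b = 19
Step 3: Revenue = 19*(4-1)/(4+1) = 19*3/5
Step 4: Revenue = 57/5

57/5


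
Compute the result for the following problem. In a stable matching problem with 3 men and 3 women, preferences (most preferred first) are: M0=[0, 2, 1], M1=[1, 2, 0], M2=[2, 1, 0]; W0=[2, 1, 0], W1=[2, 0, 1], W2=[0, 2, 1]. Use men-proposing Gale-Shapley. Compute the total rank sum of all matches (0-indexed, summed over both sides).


Step 1: Run Gale-Shapley (men propose, women hold best offer):
  M0 proposes to W0; she accepts
  M1 proposes to W1; she accepts
  M2 proposes to W2; she accepts
Step 2: Final matching: W0-M0, W1-M1, W2-M2
Step 3: 0-indexed ranks (man's rank of his match, then woman's): 0 + 2 + 0 + 2 + 0 + 1
Step 4: Total rank sum = 5

5


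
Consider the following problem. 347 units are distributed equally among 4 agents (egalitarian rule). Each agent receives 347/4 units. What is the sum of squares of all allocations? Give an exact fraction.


Step 1: Each agent's share = 347/4
Step 2: Square of each share = (347/4)^2 = 120409/16
Step 3: Sum of squares = 4 * 120409/16 = 120409/4

120409/4


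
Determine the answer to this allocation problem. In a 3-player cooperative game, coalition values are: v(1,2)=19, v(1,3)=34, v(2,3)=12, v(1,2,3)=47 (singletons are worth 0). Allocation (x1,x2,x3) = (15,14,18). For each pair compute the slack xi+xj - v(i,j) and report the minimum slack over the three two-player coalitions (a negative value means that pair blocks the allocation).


Step 1: Slack for coalition (1,2): x1+x2 - v12 = 29 - 19 = 10
Step 2: Slack for coalition (1,3): x1+x3 - v13 = 33 - 34 = -1
Step 3: Slack for coalition (2,3): x2+x3 - v23 = 32 - 12 = 20
Step 4: Minimum slack = min(10, -1, 20) = -1, attained by (1,3); coalition (1,3) can block (slack < 0), so the allocation is not in the core

-1


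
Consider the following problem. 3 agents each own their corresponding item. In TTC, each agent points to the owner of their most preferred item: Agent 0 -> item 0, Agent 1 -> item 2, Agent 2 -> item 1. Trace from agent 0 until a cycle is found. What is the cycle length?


Step 1: Trace the pointer graph from agent 0: 0 -> 0
Step 2: A cycle is detected when we revisit agent 0
Step 3: The cycle is: 0 -> 0
Step 4: Cycle length = 1

1


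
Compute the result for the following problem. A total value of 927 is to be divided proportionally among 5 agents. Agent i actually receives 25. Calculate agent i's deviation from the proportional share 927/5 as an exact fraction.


Step 1: Proportional share = 927/5
Step 2: Agent's actual allocation = 25
Step 3: Excess = 25 - 927/5 = -802/5

-802/5


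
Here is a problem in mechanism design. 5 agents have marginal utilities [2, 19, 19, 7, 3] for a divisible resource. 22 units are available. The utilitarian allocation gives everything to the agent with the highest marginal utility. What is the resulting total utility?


Step 1: The marginal utilities are [2, 19, 19, 7, 3]
Step 2: The highest marginal utility is 19
Step 3: All 22 units go to that agent
Step 4: Total utility = 19 * 22 = 418

418


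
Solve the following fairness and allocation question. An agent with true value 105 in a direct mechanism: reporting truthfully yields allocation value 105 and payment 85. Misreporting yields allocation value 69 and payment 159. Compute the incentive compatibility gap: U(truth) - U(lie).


Step 1: U(truth) = value - payment = 105 - 85 = 20
Step 2: U(lie) = allocation - payment = 69 - 159 = -90
Step 3: IC gap = 20 - (-90) = 110

110


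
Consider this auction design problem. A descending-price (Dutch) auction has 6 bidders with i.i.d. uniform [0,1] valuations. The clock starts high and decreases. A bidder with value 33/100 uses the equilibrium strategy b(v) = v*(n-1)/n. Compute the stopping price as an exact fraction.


Step 1: Dutch auctions are strategically equivalent to first-price auctions
Step 2: The equilibrium bid is b(v) = v*(n-1)/n
Step 3: b = 33/100 * 5/6
Step 4: b = 11/40

11/40


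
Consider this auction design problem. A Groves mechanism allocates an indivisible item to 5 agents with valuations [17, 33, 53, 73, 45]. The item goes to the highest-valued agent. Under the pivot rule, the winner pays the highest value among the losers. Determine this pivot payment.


Step 1: The efficient winner is agent 3 with value 73
Step 2: Other agents' values: [17, 33, 53, 45]
Step 3: Pivot payment = max(others) = 53
Step 4: The winner pays 53

53


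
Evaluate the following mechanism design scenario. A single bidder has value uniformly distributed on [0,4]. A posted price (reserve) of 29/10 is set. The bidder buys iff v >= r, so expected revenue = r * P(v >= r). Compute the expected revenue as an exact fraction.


Step 1: Posted price r = 29/10, value support [0,4]
Step 2: P(v >= r) = (4 - 29/10)/4 = 11/40
Step 3: Expected revenue = r * P(v >= r) = 29/10 * 11/40
Step 4: Revenue = 319/400

319/400


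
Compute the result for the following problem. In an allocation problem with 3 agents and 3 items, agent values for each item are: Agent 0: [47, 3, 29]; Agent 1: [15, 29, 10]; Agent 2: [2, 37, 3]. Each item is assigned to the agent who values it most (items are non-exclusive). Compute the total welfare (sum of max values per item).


Step 1: For each item, find the maximum value among all agents.
Step 2: Item 0 -> Agent 0 (value 47)
Step 3: Item 1 -> Agent 2 (value 37)
Step 4: Item 2 -> Agent 0 (value 29)
Step 5: Total welfare = 47 + 37 + 29 = 113

113


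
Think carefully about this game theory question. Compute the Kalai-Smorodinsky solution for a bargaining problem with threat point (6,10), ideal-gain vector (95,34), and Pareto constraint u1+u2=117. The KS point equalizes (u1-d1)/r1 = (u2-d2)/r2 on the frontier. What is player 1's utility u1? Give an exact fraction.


Step 1: At the KS point, (u1-d1)/r1 = (u2-d2)/r2 = t and u1+u2 = 117
Step 2: u1 = d1 + r1*t and u2 = d2 + r2*t, so (d1 + r1*t) + (d2 + r2*t) = 117
Step 3: t = (117 - 6 - 10)/(95 + 34) = 101/129
Step 4: u1 = d1 + r1*t = 6 + 95 * 101/129 = 10369/129
Step 5: (Check: u2 = d2 + r2*t = 4724/129; u1+u2 = 10369/129 + 4724/129 = 117, on the frontier.)

10369/129


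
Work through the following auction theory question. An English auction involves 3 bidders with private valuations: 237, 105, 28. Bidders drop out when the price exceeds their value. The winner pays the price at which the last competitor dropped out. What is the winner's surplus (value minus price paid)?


Step 1: Identify the highest value: 237
Step 2: Identify the second-highest value: 105
Step 3: The final price = second-highest value = 105
Step 4: Surplus = 237 - 105 = 132

132


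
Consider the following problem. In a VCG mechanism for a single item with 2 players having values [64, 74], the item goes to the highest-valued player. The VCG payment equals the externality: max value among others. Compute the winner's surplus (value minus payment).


Step 1: The winner is the agent with the highest value: agent 1 with value 74
Step 2: Values of other agents: [64]
Step 3: VCG payment = max of others' values = 64
Step 4: Surplus = 74 - 64 = 10

10


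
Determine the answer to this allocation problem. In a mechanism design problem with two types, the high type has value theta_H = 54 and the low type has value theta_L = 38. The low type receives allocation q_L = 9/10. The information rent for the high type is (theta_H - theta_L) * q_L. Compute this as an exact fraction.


Step 1: theta_H - theta_L = 54 - 38 = 16
Step 2: Information rent = (theta_H - theta_L) * q_L
Step 3: = 16 * 9/10
Step 4: = 72/5

72/5


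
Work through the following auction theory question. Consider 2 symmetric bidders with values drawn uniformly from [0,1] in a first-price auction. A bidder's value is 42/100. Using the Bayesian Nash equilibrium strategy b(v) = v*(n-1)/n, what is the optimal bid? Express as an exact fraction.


Step 1: The symmetric BNE bidding function is b(v) = v * (n-1) / n
Step 2: Substitute v = 21/50 and n = 2
Step 3: b = 21/50 * 1/2
Step 4: b = 21/100

21/100


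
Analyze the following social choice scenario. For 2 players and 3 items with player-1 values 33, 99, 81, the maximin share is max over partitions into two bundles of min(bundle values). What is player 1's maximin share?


Step 1: Item values = 33, 99, 81
Step 2: Enumerate all 2-bundle partitions and take the smaller bundle:
  Partition 1: {33} vs {99,81} -> bundles 33, 180; min = 33
  Partition 2: {99} vs {33,81} -> bundles 99, 114; min = 99
  Partition 3: {81} vs {33,99} -> bundles 81, 132; min = 81
Step 3: MMS = max(33, 99, 81) = 99

99


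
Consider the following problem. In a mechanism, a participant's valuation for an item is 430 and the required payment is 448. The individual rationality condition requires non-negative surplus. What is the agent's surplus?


Step 1: Surplus = value - payment = 430 - 448 = -18
Step 2: IR is violated (surplus < 0)

-18


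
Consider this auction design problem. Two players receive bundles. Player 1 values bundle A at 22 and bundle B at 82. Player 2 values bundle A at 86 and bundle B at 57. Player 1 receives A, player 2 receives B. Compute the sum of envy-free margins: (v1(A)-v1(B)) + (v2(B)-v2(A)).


Step 1: Player 1's margin = v1(A) - v1(B) = 22 - 82 = -60
Step 2: Player 2's margin = v2(B) - v2(A) = 57 - 86 = -29
Step 3: Total margin = -60 + -29 = -89

-89


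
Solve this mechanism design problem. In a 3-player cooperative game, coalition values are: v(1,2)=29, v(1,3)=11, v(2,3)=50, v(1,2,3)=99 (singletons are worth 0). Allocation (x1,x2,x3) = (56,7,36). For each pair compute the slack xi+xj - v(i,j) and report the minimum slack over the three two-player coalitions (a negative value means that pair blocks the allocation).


Step 1: Slack for coalition (1,2): x1+x2 - v12 = 63 - 29 = 34
Step 2: Slack for coalition (1,3): x1+x3 - v13 = 92 - 11 = 81
Step 3: Slack for coalition (2,3): x2+x3 - v23 = 43 - 50 = -7
Step 4: Minimum slack = min(34, 81, -7) = -7, attained by (2,3); coalition (2,3) can block (slack < 0), so the allocation is not in the core

-7


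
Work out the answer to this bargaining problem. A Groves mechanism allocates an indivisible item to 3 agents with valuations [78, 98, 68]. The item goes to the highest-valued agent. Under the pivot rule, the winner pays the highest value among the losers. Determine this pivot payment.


Step 1: The efficient winner is agent 1 with value 98
Step 2: Other agents' values: [78, 68]
Step 3: Pivot payment = max(others) = 78
Step 4: The winner pays 78

78


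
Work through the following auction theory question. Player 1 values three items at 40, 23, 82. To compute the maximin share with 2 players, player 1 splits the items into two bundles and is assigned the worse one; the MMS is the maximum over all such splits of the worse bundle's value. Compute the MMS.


Step 1: Item values = 40, 23, 82
Step 2: Enumerate all 2-bundle partitions and take the smaller bundle:
  Partition 1: {40} vs {23,82} -> bundles 40, 105; min = 40
  Partition 2: {23} vs {40,82} -> bundles 23, 122; min = 23
  Partition 3: {82} vs {40,23} -> bundles 82, 63; min = 63
Step 3: MMS = max(40, 23, 63) = 63

63


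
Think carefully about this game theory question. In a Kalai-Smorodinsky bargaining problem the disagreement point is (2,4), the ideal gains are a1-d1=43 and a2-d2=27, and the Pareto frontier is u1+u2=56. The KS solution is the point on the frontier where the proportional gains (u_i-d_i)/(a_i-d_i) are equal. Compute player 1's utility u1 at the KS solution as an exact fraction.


Step 1: At the KS point, (u1-d1)/r1 = (u2-d2)/r2 = t and u1+u2 = 56
Step 2: u1 = d1 + r1*t and u2 = d2 + r2*t, so (d1 + r1*t) + (d2 + r2*t) = 56
Step 3: t = (56 - 2 - 4)/(43 + 27) = 50/70 = 5/7
Step 4: u1 = d1 + r1*t = 2 + 43 * 5/7 = 229/7
Step 5: (Check: u2 = d2 + r2*t = 163/7; u1+u2 = 229/7 + 163/7 = 56, on the frontier.)

229/7


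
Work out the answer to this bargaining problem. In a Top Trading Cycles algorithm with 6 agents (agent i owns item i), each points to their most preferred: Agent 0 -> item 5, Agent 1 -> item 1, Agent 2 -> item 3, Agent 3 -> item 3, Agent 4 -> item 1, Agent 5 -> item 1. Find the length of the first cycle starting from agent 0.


Step 1: Trace the pointer graph from agent 0: 0 -> 5 -> 1 -> 1
Step 2: A cycle is detected when we revisit agent 1
Step 3: The cycle is: 1 -> 1
Step 4: Cycle length = 1

1


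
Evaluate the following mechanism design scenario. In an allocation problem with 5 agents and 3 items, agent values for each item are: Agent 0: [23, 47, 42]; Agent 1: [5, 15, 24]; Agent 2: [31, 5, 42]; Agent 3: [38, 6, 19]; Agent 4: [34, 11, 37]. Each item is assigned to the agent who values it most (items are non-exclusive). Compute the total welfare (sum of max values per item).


Step 1: For each item, find the maximum value among all agents.
Step 2: Item 0 -> Agent 3 (value 38)
Step 3: Item 1 -> Agent 0 (value 47)
Step 4: Item 2 -> Agent 0 (value 42)
Step 5: Total welfare = 38 + 47 + 42 = 127

127


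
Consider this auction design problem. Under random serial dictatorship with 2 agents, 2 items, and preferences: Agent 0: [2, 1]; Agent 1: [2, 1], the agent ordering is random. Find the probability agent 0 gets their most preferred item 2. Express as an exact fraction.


Step 1: Agent 0 wants item 2
Step 2: There are 2 possible orderings of agents
Step 3: In 1 orderings, agent 0 gets item 2
Step 4: Probability = 1/2

1/2


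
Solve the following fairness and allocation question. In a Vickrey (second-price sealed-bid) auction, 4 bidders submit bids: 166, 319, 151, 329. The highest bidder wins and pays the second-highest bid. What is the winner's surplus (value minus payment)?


Step 1: Sort bids in descending order: 329, 319, 166, 151
Step 2: The winning bid is the highest: 329
Step 3: The payment equals the second-highest bid: 319
Step 4: Surplus = winner's bid - payment = 329 - 319 = 10

10


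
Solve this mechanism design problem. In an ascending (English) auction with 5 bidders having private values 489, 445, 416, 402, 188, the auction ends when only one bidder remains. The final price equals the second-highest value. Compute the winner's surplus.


Step 1: Identify the highest value: 489
Step 2: Identify the second-highest value: 445
Step 3: The final price = second-highest value = 445
Step 4: Surplus = 489 - 445 = 44

44


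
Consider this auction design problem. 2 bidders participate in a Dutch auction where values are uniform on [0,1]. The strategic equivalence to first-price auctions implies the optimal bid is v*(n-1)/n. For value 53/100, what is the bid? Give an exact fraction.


Step 1: Dutch auctions are strategically equivalent to first-price auctions
Step 2: The equilibrium bid is b(v) = v*(n-1)/n
Step 3: b = 53/100 * 1/2
Step 4: b = 53/200

53/200


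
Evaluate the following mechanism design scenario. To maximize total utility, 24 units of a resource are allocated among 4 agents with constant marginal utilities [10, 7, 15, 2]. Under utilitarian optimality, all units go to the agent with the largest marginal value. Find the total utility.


Step 1: The marginal utilities are [10, 7, 15, 2]
Step 2: The highest marginal utility is 15
Step 3: All 24 units go to that agent
Step 4: Total utility = 15 * 24 = 360

360


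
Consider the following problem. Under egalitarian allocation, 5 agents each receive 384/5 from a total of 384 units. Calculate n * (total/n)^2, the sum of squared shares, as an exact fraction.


Step 1: Each agent's share = 384/5
Step 2: Square of each share = (384/5)^2 = 147456/25
Step 3: Sum of squares = 5 * 147456/25 = 147456/5

147456/5


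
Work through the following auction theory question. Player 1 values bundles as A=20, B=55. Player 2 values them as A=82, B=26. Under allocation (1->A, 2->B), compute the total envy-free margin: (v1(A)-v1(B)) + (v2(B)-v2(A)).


Step 1: Player 1's margin = v1(A) - v1(B) = 20 - 55 = -35
Step 2: Player 2's margin = v2(B) - v2(A) = 26 - 82 = -56
Step 3: Total margin = -35 + -56 = -91

-91


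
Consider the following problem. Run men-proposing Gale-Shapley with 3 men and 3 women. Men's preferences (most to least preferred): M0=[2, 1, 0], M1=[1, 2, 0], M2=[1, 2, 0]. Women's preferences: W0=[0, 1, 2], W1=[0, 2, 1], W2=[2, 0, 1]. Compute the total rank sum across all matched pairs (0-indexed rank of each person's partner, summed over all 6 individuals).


Step 1: Run Gale-Shapley (men propose, women hold best offer):
  M0 proposes to W2; she accepts
  M1 proposes to W1; she accepts
  M2 proposes to W1; she switches from M1
  M1 proposes to W2; rejected
  M1 proposes to W0; she accepts
Step 2: Final matching: W0-M1, W1-M2, W2-M0
Step 3: 0-indexed ranks (man's rank of his match, then woman's): 2 + 1 + 0 + 1 + 0 + 1
Step 4: Total rank sum = 5

5


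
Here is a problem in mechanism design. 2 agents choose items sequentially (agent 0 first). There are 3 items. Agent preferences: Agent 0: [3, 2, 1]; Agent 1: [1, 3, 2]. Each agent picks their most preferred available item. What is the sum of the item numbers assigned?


Step 1: Agent 0 picks item 3
Step 2: Agent 1 picks item 1
Step 3: Sum = 3 + 1 = 4

4


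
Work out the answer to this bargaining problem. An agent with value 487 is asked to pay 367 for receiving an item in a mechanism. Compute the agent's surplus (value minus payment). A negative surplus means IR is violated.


Step 1: Surplus = value - payment = 487 - 367 = 120
Step 2: IR is satisfied (surplus >= 0)

120


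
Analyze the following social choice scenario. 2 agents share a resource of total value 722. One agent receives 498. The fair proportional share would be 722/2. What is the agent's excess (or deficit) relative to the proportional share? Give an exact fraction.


Step 1: Proportional share = 722/2 = 361
Step 2: Agent's actual allocation = 498
Step 3: Excess = 498 - 361 = 137

137


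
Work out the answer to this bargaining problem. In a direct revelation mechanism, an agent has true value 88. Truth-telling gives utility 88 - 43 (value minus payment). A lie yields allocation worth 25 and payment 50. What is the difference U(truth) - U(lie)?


Step 1: U(truth) = value - payment = 88 - 43 = 45
Step 2: U(lie) = allocation - payment = 25 - 50 = -25
Step 3: IC gap = 45 - (-25) = 70

70


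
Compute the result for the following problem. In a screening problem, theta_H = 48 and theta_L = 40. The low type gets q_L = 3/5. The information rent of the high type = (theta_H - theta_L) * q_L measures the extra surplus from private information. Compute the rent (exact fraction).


Step 1: theta_H - theta_L = 48 - 40 = 8
Step 2: Information rent = (theta_H - theta_L) * q_L
Step 3: = 8 * 3/5
Step 4: = 24/5

24/5


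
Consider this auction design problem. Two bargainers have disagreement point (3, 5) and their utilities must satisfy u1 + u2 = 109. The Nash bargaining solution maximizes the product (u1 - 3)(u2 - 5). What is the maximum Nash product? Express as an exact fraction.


Step 1: The Nash solution splits surplus symmetrically above the disagreement point
Step 2: u1 = (total + d1 - d2)/2 = (109 + 3 - 5)/2 = 107/2
Step 3: u2 = (total - d1 + d2)/2 = (109 - 3 + 5)/2 = 111/2
Step 4: Nash product = (107/2 - 3) * (111/2 - 5)
Step 5: = 101/2 * 101/2 = 10201/4

10201/4


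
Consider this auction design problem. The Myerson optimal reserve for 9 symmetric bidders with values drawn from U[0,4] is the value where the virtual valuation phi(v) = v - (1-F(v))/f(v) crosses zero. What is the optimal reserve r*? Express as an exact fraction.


Step 1: For U[0,4], F(v) = v/4 and f(v) = 1/4
Step 2: phi(v) = v - (1 - v/4)/(1/4) = v - (4 - v) = 2v - 4
Step 3: Set phi(r*) = 0: 2r* - 4 = 0
Step 4: r* = 4/2 = 2 (the number of bidders n = 9 does not enter)

2


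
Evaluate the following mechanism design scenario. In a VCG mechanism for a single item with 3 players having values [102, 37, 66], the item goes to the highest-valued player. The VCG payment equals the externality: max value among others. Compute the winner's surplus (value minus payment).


Step 1: The winner is the agent with the highest value: agent 0 with value 102
Step 2: Values of other agents: [37, 66]
Step 3: VCG payment = max of others' values = 66
Step 4: Surplus = 102 - 66 = 36

36


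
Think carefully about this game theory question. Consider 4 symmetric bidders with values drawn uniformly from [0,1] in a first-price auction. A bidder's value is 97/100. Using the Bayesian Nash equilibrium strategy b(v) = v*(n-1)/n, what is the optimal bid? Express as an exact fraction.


Step 1: The symmetric BNE bidding function is b(v) = v * (n-1) / n
Step 2: Substitute v = 97/100 and n = 4
Step 3: b = 97/100 * 3/4
Step 4: b = 291/400

291/400


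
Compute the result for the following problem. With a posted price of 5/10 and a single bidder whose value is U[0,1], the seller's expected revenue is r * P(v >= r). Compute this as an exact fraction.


Step 1: Posted price r = 1/2, value support [0,1]
Step 2: P(v >= r) = (1 - 1/2)/1 = 1/2
Step 3: Expected revenue = r * P(v >= r) = 1/2 * 1/2
Step 4: Revenue = 1/4

1/4


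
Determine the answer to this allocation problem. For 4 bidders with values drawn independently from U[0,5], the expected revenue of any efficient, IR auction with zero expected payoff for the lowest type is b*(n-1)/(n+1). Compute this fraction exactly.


Step 1: By Revenue Equivalence, expected revenue = b*(n-1)/(n+1)
Step 2: Substituting n = 4, b = 5
Step 3: Revenue = 5*(4-1)/(4+1) = 5*3/5
Step 4: Revenue = 15/5 = 3

3


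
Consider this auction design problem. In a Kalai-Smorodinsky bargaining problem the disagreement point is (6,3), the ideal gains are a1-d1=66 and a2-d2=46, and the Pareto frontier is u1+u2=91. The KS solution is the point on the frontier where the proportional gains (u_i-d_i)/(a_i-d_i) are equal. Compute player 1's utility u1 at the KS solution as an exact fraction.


Step 1: At the KS point, (u1-d1)/r1 = (u2-d2)/r2 = t and u1+u2 = 91
Step 2: u1 = d1 + r1*t and u2 = d2 + r2*t, so (d1 + r1*t) + (d2 + r2*t) = 91
Step 3: t = (91 - 6 - 3)/(66 + 46) = 82/112 = 41/56
Step 4: u1 = d1 + r1*t = 6 + 66 * 41/56 = 1521/28
Step 5: (Check: u2 = d2 + r2*t = 1027/28; u1+u2 = 1521/28 + 1027/28 = 91, on the frontier.)

1521/28
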